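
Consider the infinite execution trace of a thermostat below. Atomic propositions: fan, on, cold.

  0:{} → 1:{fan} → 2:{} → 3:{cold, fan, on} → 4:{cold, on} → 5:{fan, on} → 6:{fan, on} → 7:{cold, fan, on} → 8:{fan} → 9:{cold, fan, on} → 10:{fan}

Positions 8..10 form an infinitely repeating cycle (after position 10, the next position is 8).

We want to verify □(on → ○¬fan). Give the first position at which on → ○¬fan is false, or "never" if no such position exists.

4

Check on → ○¬fan at each position in order: 0 ✓, 1 ✓, 2 ✓, 3 ✓.
At position 4 the labels are {cold, on} and the next position 5 has {fan, on}, so on → ○¬fan is false there. This is the first violation.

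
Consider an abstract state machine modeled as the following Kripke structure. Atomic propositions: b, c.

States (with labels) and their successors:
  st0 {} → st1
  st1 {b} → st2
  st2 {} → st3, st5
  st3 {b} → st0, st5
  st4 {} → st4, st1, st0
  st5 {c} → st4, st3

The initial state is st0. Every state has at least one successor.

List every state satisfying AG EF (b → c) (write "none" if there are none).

States satisfying EF (b → c): {st0, st1, st2, st3, st4, st5}.
States satisfying AG EF (b → c): {st0, st1, st2, st3, st4, st5}.

{st0, st1, st2, st3, st4, st5}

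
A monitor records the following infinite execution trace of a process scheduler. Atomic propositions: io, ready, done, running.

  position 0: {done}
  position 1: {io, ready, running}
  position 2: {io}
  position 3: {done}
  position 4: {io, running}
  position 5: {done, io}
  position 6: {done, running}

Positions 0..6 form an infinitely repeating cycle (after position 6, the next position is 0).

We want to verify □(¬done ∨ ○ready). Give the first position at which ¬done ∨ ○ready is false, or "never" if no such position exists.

Check ¬done ∨ ○ready at each position in order: 0 ✓, 1 ✓, 2 ✓.
At position 3 the labels are {done} and the next position 4 has {io, running}, so ¬done ∨ ○ready is false there. This is the first violation.

3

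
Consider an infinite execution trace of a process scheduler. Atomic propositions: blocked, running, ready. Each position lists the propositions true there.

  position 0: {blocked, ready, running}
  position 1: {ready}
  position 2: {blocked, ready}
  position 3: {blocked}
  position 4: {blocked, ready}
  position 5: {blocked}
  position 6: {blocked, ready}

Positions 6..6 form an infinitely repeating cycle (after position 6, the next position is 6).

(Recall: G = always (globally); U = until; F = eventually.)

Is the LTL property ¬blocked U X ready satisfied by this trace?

Yes

Walking from position 0: X ready first holds at position 0, and ¬blocked holds at every earlier position along the way, so ¬blocked U X ready holds.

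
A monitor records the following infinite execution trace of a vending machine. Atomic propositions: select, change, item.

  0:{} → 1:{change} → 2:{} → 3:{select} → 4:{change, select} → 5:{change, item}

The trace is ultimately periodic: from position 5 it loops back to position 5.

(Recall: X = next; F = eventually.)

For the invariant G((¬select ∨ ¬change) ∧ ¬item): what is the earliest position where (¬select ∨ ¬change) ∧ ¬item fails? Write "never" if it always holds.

Check (¬select ∨ ¬change) ∧ ¬item at each position in order: 0 ✓, 1 ✓, 2 ✓, 3 ✓.
At position 4 the labels are {change, select}, so (¬select ∨ ¬change) ∧ ¬item is false there. This is the first violation.

4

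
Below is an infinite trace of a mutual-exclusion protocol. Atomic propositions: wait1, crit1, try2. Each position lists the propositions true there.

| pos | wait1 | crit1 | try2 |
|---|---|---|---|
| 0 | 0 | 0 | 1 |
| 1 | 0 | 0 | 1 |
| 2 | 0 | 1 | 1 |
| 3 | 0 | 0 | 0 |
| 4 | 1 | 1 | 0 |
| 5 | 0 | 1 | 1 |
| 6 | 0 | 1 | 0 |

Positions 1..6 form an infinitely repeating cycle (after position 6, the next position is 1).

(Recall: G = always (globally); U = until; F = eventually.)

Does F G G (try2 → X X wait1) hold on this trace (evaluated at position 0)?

Violated

G G (try2 → X X wait1) is false at every position 0..6, so it never becomes true and F G G (try2 → X X wait1) fails.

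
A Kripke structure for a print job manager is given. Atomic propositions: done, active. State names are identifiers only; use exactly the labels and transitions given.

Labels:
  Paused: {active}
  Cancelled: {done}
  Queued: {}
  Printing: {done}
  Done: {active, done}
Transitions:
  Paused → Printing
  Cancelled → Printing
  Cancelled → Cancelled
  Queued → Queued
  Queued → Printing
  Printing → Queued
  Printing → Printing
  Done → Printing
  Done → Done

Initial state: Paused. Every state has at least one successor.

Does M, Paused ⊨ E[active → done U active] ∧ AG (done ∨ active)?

States satisfying active → done: {Cancelled, Queued, Printing, Done}.
States satisfying active: {Paused, Done}.
States satisfying E[active → done U active]: {Paused, Done}.
States satisfying done ∨ active: {Paused, Cancelled, Printing, Done}.
States satisfying AG (done ∨ active): ∅.
States satisfying E[active → done U active] ∧ AG (done ∨ active): ∅.
Paused ∉ Sat(E[active → done U active] ∧ AG (done ∨ active)).

No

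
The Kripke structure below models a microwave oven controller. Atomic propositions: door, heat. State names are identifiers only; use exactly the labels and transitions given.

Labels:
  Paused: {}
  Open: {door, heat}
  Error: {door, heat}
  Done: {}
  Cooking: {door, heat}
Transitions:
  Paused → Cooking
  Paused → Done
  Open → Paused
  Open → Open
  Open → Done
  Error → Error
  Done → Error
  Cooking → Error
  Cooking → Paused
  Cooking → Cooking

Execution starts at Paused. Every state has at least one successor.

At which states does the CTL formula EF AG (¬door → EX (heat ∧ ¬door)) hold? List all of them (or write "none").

{Paused, Open, Error, Done, Cooking}

States satisfying AG (¬door → EX (heat ∧ ¬door)): {Error}.
States satisfying EF AG (¬door → EX (heat ∧ ¬door)): {Paused, Open, Error, Done, Cooking}.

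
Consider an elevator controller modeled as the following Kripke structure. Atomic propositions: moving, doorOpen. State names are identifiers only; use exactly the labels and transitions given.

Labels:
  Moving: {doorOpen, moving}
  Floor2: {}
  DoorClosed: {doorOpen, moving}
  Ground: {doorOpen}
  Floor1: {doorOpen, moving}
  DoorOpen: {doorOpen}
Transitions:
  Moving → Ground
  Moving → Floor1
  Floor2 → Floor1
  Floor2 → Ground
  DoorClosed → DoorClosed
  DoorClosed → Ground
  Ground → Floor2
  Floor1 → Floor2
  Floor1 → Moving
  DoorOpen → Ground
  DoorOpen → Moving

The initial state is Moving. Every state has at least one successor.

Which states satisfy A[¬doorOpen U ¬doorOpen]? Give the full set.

States satisfying ¬doorOpen: {Floor2}.
States satisfying A[¬doorOpen U ¬doorOpen]: {Floor2}.

{Floor2}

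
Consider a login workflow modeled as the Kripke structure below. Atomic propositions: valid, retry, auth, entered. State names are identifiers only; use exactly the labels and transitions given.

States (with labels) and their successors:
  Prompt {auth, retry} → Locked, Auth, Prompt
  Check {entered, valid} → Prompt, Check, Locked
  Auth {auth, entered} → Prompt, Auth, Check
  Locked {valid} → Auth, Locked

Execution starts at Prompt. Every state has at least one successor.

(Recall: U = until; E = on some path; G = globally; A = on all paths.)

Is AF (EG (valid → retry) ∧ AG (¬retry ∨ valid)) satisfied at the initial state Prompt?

States satisfying EG (valid → retry) ∧ AG (¬retry ∨ valid): ∅.
States satisfying AF (EG (valid → retry) ∧ AG (¬retry ∨ valid)): ∅.
There is a path from Prompt along which EG (valid → retry) ∧ AG (¬retry ∨ valid) never holds.
Prompt ∉ Sat(AF (EG (valid → retry) ∧ AG (¬retry ∨ valid))).

Does not hold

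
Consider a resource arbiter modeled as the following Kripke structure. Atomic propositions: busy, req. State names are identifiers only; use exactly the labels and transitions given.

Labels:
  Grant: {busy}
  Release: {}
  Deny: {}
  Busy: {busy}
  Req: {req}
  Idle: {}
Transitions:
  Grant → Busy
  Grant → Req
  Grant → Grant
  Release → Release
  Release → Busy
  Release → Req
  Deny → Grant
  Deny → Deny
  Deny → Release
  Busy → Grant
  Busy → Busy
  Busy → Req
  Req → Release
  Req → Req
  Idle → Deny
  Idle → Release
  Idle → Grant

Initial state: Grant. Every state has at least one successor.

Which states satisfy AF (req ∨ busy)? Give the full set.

States satisfying req ∨ busy: {Grant, Busy, Req}.
States satisfying AF (req ∨ busy): {Grant, Busy, Req}.

{Grant, Busy, Req}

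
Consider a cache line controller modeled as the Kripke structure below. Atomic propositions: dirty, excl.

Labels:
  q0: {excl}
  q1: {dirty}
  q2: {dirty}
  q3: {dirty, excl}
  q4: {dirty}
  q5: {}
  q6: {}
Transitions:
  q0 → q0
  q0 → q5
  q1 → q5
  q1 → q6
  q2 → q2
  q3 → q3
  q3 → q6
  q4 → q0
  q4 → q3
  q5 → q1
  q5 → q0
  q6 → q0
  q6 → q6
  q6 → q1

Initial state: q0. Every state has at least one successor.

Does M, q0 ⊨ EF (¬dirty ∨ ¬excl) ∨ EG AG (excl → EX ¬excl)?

States satisfying ¬dirty ∨ ¬excl: {q0, q1, q2, q4, q5, q6}.
States satisfying EF (¬dirty ∨ ¬excl): {q0, q1, q2, q3, q4, q5, q6}.
States satisfying AG (excl → EX ¬excl): {q0, q1, q2, q3, q4, q5, q6}.
States satisfying EG AG (excl → EX ¬excl): {q0, q1, q2, q3, q4, q5, q6}.
States satisfying EF (¬dirty ∨ ¬excl) ∨ EG AG (excl → EX ¬excl): {q0, q1, q2, q3, q4, q5, q6}.
q0 ∈ Sat(EF (¬dirty ∨ ¬excl) ∨ EG AG (excl → EX ¬excl)).

Satisfied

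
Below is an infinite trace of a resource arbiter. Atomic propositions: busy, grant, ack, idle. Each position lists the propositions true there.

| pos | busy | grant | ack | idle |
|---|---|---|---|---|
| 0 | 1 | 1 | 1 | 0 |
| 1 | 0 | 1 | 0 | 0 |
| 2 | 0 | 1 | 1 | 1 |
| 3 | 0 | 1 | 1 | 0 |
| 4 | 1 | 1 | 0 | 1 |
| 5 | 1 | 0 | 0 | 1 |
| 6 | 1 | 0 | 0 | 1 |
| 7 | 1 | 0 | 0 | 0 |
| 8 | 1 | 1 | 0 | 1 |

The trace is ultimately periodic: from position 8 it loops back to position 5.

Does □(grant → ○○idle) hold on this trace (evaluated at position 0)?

grant → ○○idle must hold at every position from 0 onward. It fails at position 1, so □(grant → ○○idle) is false.
Positions where grant holds: 0, 1, 2, 3, 4, 8.
Check ○○idle at each: 0→ok, 1→fails, 2→ok, 3→ok, 4→ok, 8→ok.

Does not hold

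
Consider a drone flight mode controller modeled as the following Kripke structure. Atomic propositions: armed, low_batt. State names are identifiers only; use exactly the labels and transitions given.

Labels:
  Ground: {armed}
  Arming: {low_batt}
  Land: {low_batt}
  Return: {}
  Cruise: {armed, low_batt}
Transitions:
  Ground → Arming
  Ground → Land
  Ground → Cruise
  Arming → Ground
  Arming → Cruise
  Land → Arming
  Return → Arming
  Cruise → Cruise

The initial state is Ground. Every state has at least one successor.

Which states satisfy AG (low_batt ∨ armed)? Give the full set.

{Ground, Arming, Land, Cruise}

States satisfying low_batt ∨ armed: {Ground, Arming, Land, Cruise}.
States satisfying AG (low_batt ∨ armed): {Ground, Arming, Land, Cruise}.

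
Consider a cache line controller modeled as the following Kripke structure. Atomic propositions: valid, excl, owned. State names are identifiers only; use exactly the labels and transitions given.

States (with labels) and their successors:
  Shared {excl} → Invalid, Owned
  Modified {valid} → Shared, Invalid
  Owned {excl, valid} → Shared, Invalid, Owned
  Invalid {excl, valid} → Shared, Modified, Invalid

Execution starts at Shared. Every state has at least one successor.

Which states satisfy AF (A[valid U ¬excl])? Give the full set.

{Modified}

States satisfying A[valid U ¬excl]: {Modified}.
States satisfying AF (A[valid U ¬excl]): {Modified}.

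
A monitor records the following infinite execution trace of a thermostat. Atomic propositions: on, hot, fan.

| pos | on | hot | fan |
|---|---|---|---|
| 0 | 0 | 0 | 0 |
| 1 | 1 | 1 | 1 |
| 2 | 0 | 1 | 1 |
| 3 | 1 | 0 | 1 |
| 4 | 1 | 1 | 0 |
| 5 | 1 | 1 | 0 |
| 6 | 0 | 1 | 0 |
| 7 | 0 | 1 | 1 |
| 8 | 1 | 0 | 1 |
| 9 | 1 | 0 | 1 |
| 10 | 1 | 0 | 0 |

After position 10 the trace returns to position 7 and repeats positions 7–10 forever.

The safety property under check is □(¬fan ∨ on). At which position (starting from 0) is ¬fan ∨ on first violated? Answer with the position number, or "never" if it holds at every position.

2

Check ¬fan ∨ on at each position in order: 0 ✓, 1 ✓.
At position 2 the labels are {fan, hot}, so ¬fan ∨ on is false there. This is the first violation.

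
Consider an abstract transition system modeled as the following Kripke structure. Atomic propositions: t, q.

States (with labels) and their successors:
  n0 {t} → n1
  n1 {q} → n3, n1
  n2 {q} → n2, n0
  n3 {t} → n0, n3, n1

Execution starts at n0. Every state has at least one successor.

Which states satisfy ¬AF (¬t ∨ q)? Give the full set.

States satisfying ¬t ∨ q: {n1, n2}.
States satisfying AF (¬t ∨ q): {n0, n1, n2}.
States satisfying ¬AF (¬t ∨ q): {n3}.

{n3}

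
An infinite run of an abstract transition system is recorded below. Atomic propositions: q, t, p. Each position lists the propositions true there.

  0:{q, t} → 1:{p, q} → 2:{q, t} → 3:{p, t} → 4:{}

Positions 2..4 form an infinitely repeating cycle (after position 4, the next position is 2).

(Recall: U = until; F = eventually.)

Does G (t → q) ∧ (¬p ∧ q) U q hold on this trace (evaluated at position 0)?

t → q must hold at every position from 0 onward. It fails at position 3, so G (t → q) is false.
Positions where t holds: 0, 2, 3.
Check q at each: 0→ok, 2→ok, 3→fails.
Walking from position 0: q first holds at position 0, and ¬p ∧ q holds at every earlier position along the way, so (¬p ∧ q) U q holds.
At position 0: G (t → q) is false; (¬p ∧ q) U q is true; so G (t → q) ∧ (¬p ∧ q) U q is false.

Violated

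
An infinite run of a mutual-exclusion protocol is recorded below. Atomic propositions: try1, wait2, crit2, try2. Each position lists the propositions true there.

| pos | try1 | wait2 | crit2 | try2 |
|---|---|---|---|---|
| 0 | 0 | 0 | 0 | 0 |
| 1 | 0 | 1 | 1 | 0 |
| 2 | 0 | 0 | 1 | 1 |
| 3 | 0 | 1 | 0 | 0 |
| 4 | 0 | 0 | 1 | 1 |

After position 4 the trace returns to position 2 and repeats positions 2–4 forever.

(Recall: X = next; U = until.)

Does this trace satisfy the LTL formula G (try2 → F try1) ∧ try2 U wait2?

try2 → F try1 must hold at every position from 0 onward. It fails at position 2, so G (try2 → F try1) is false.
Positions where try2 holds: 2, 4.
Check F try1 at each: 2→fails, 4→fails.
Walking from position 0: at position 0, wait2 has not yet held and try2 fails, so try2 U wait2 is false.
At position 0: G (try2 → F try1) is false; try2 U wait2 is false; so G (try2 → F try1) ∧ try2 U wait2 is false.

Violated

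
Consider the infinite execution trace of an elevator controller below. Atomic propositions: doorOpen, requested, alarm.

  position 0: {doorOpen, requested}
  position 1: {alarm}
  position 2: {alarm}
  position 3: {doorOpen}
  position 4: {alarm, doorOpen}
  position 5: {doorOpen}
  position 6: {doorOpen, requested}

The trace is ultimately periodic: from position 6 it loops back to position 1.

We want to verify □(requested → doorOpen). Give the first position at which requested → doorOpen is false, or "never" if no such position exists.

requested → doorOpen holds at every position 0..6, and those are all the positions the trace ever visits, so the invariant □(requested → doorOpen) is never violated.

never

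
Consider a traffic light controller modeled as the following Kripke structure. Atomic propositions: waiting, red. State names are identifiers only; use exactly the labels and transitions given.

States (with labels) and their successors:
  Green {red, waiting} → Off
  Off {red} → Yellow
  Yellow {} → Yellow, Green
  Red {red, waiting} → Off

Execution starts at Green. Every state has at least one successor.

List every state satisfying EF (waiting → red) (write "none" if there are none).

{Green, Off, Yellow, Red}

States satisfying waiting → red: {Green, Off, Yellow, Red}.
States satisfying EF (waiting → red): {Green, Off, Yellow, Red}.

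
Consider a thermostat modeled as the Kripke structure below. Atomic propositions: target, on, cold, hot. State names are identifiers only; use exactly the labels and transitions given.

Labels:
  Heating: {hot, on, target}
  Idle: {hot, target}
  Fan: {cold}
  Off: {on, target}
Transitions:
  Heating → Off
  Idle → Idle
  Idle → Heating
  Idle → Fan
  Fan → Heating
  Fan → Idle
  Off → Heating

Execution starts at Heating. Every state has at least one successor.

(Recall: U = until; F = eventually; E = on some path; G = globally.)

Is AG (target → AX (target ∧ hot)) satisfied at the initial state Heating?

Does not hold

States satisfying target → AX (target ∧ hot): {Fan, Off}.
States satisfying AG (target → AX (target ∧ hot)): ∅.
Heating is reachable from Heating and violates target → AX (target ∧ hot), so AG fails at Heating.
Heating ∉ Sat(AG (target → AX (target ∧ hot))).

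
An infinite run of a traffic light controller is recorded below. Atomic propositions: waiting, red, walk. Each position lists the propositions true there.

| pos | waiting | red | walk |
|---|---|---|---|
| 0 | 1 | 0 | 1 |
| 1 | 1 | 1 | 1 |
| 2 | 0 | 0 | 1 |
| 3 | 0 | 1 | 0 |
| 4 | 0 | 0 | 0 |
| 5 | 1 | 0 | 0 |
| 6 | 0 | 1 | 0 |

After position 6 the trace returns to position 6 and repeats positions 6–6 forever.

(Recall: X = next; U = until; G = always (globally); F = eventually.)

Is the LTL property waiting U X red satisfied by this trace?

Satisfied

Walking from position 0: X red first holds at position 0, and waiting holds at every earlier position along the way, so waiting U X red holds.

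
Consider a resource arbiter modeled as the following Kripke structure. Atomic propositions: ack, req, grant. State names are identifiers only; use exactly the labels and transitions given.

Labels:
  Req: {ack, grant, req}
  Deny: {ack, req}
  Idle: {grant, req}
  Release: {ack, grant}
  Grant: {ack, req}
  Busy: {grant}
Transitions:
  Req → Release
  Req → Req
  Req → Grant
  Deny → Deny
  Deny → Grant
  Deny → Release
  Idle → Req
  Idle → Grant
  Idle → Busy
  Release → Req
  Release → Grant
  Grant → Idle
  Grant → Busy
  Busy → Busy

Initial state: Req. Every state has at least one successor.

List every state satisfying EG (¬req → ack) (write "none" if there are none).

States satisfying ¬req → ack: {Req, Deny, Idle, Release, Grant}.
States satisfying EG (¬req → ack): {Req, Deny, Idle, Release, Grant}.

{Req, Deny, Idle, Release, Grant}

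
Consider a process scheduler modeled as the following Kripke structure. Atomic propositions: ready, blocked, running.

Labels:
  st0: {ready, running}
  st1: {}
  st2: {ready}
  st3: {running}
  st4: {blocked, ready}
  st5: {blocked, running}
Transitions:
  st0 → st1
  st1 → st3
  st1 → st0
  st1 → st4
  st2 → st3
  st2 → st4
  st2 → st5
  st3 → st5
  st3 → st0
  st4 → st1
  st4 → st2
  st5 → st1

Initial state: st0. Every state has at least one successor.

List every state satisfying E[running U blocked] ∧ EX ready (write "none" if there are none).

{st3, st4}

States satisfying running: {st0, st3, st5}.
States satisfying blocked: {st4, st5}.
States satisfying E[running U blocked]: {st3, st4, st5}.
States satisfying ready: {st0, st2, st4}.
States satisfying EX ready: {st1, st2, st3, st4}.
States satisfying E[running U blocked] ∧ EX ready: {st3, st4}.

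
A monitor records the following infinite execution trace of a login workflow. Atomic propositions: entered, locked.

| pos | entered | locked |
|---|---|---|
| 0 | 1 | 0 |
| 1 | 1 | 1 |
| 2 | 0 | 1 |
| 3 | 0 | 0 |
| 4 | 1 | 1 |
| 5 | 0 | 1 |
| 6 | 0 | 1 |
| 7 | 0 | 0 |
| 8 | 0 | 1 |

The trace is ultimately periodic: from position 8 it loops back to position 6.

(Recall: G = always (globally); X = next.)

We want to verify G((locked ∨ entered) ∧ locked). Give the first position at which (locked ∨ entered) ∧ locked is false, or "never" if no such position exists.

At position 0 the labels are {entered}, so (locked ∨ entered) ∧ locked is false there. This is the first violation.

0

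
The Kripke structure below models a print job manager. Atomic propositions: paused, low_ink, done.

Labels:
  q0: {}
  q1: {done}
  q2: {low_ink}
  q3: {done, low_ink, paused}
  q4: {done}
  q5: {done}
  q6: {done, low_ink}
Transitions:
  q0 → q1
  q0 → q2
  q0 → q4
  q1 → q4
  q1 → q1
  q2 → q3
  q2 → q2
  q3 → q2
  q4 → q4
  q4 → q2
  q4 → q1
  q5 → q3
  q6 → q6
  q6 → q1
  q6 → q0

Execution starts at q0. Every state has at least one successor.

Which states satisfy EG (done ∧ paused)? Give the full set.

States satisfying done ∧ paused: {q3}.
States satisfying EG (done ∧ paused): ∅.

none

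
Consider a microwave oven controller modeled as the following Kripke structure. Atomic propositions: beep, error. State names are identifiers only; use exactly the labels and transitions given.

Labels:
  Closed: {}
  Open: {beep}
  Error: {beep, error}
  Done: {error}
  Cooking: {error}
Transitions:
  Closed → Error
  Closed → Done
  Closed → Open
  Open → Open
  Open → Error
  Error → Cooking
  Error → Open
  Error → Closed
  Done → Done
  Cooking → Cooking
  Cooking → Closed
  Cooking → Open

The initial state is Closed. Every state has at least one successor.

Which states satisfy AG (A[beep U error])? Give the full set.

States satisfying A[beep U error]: {Error, Done, Cooking}.
States satisfying AG (A[beep U error]): {Done}.

{Done}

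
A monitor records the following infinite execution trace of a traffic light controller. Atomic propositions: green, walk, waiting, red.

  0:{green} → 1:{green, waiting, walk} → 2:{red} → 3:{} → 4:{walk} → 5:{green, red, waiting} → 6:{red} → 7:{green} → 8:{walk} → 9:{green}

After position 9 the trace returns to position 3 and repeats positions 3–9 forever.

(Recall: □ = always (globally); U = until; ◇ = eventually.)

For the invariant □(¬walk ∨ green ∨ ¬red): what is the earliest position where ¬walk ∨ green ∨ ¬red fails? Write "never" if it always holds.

¬walk ∨ green ∨ ¬red holds at every position 0..9, and those are all the positions the trace ever visits, so the invariant □(¬walk ∨ green ∨ ¬red) is never violated.

never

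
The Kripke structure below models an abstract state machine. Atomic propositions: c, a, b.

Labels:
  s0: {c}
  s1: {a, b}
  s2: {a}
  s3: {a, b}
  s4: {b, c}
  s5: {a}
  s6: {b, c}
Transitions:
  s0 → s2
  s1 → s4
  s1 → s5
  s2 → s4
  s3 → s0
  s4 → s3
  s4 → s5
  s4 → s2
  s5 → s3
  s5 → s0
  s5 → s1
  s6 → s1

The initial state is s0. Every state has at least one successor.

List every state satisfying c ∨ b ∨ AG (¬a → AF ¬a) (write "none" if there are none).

States satisfying c ∨ b: {s0, s1, s3, s4, s6}.
States satisfying ¬a → AF ¬a: {s0, s1, s2, s3, s4, s5, s6}.
States satisfying AG (¬a → AF ¬a): {s0, s1, s2, s3, s4, s5, s6}.
States satisfying c ∨ b ∨ AG (¬a → AF ¬a): {s0, s1, s2, s3, s4, s5, s6}.

{s0, s1, s2, s3, s4, s5, s6}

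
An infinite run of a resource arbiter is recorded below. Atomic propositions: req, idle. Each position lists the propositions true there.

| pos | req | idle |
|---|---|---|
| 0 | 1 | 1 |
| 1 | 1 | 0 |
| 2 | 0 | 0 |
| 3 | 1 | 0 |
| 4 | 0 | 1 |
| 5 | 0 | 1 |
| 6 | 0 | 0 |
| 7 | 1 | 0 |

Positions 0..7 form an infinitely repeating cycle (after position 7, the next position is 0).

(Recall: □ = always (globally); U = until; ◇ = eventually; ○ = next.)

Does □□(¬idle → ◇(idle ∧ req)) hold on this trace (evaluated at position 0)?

□(¬idle → ◇(idle ∧ req)) holds at every position 0..7, and those are all positions ever visited, so □□(¬idle → ◇(idle ∧ req)) holds.

Holds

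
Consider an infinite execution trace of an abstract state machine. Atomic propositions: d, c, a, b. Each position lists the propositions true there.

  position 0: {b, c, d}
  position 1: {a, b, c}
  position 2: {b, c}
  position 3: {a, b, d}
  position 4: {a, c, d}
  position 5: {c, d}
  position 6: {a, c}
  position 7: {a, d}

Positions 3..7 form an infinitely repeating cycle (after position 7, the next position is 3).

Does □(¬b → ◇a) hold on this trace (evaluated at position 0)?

¬b → ◇a holds at every position 0..7, and those are all positions ever visited, so □(¬b → ◇a) holds.
Positions where ¬b holds: 4, 5, 6, 7.
Check ◇a at each: 4→ok, 5→ok, 6→ok, 7→ok.

Satisfied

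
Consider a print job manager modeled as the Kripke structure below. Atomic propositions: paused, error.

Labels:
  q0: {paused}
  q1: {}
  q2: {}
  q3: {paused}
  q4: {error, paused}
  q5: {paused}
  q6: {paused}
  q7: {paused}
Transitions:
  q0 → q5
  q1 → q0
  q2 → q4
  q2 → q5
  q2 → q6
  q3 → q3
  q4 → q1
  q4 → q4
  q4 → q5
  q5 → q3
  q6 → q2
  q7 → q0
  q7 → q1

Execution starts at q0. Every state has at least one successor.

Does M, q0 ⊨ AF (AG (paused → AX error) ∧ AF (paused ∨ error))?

States satisfying AG (paused → AX error) ∧ AF (paused ∨ error): ∅.
States satisfying AF (AG (paused → AX error) ∧ AF (paused ∨ error)): ∅.
There is a path from q0 along which AG (paused → AX error) ∧ AF (paused ∨ error) never holds.
q0 ∉ Sat(AF (AG (paused → AX error) ∧ AF (paused ∨ error))).

Does not hold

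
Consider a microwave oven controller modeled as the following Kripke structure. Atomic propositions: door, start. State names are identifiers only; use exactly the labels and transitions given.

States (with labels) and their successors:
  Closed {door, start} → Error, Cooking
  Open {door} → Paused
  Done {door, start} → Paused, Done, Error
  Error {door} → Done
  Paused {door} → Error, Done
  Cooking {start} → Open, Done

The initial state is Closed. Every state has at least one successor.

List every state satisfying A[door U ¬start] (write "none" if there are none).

{Open, Error, Paused}

States satisfying door: {Closed, Open, Done, Error, Paused}.
States satisfying ¬start: {Open, Error, Paused}.
States satisfying A[door U ¬start]: {Open, Error, Paused}.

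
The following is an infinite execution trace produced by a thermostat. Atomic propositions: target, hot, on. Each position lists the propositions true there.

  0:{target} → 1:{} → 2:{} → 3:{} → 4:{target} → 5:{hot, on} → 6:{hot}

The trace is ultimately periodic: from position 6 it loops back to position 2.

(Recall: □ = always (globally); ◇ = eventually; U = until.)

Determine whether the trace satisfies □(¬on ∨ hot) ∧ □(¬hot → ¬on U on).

Yes

¬on ∨ hot holds at every position 0..6, and those are all positions ever visited, so □(¬on ∨ hot) holds.
¬hot → ¬on U on holds at every position 0..6, and those are all positions ever visited, so □(¬hot → ¬on U on) holds.
Positions where ¬hot holds: 0, 1, 2, 3, 4.
Check ¬on U on at each: 0→ok, 1→ok, 2→ok, 3→ok, 4→ok.
At position 0: □(¬on ∨ hot) is true; □(¬hot → ¬on U on) is true; so □(¬on ∨ hot) ∧ □(¬hot → ¬on U on) is true.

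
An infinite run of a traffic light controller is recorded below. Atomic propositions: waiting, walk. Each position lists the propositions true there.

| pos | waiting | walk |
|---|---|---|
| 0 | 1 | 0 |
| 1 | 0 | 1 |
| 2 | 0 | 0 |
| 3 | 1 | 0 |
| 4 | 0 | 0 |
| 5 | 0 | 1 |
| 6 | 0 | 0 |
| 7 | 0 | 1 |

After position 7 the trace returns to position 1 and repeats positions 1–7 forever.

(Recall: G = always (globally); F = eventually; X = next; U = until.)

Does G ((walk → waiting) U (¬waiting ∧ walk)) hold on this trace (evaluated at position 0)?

(walk → waiting) U (¬waiting ∧ walk) holds at every position 0..7, and those are all positions ever visited, so G ((walk → waiting) U (¬waiting ∧ walk)) holds.

Holds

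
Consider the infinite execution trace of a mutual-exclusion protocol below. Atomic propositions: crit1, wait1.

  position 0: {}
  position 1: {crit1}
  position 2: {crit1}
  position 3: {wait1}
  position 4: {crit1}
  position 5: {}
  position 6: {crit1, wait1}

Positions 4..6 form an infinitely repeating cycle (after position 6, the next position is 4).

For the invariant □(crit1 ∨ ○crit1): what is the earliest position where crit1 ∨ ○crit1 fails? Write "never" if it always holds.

never

crit1 ∨ ○crit1 holds at every position 0..6, and those are all the positions the trace ever visits, so the invariant □(crit1 ∨ ○crit1) is never violated.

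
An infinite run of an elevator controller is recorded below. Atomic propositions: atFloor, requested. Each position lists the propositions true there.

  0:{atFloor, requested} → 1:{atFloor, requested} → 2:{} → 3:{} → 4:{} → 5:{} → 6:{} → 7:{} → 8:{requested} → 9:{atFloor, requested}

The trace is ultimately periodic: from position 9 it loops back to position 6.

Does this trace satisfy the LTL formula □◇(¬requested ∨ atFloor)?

Yes

◇(¬requested ∨ atFloor) holds at every position 0..9, and those are all positions ever visited, so □◇(¬requested ∨ atFloor) holds.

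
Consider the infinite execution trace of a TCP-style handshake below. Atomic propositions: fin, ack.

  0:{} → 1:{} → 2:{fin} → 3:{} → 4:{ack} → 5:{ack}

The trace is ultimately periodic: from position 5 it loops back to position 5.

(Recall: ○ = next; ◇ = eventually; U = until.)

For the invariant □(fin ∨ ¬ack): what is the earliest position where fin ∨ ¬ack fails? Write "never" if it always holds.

Check fin ∨ ¬ack at each position in order: 0 ✓, 1 ✓, 2 ✓, 3 ✓.
At position 4 the labels are {ack}, so fin ∨ ¬ack is false there. This is the first violation.

4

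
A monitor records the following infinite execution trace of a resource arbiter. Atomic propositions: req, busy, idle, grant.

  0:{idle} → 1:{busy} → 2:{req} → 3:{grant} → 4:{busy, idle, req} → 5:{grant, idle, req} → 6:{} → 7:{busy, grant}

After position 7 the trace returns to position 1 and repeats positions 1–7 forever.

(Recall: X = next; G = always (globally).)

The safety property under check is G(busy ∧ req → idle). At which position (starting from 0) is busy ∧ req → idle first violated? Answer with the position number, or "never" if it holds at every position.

never

busy ∧ req → idle holds at every position 0..7, and those are all the positions the trace ever visits, so the invariant G(busy ∧ req → idle) is never violated.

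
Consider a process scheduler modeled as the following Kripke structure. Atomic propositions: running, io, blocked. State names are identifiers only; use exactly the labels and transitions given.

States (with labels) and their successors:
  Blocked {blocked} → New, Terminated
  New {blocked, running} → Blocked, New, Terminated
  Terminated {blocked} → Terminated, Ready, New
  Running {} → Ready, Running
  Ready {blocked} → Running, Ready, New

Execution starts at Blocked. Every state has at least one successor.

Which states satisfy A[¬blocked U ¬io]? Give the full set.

{Blocked, New, Terminated, Running, Ready}

States satisfying ¬blocked: {Running}.
States satisfying ¬io: {Blocked, New, Terminated, Running, Ready}.
States satisfying A[¬blocked U ¬io]: {Blocked, New, Terminated, Running, Ready}.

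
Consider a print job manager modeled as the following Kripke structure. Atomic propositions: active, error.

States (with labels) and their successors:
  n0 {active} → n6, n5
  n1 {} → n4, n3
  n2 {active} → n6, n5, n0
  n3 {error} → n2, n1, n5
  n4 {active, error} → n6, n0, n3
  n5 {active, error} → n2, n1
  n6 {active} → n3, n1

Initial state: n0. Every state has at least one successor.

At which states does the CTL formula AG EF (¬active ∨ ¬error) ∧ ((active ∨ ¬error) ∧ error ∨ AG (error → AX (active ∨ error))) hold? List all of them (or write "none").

States satisfying EF (¬active ∨ ¬error): {n0, n1, n2, n3, n4, n5, n6}.
States satisfying AG EF (¬active ∨ ¬error): {n0, n1, n2, n3, n4, n5, n6}.
States satisfying ¬error: {n0, n1, n2, n6}.
States satisfying active ∨ ¬error: {n0, n1, n2, n4, n5, n6}.
States satisfying (active ∨ ¬error) ∧ error: {n4, n5}.
States satisfying error → AX (active ∨ error): {n0, n1, n2, n4, n6}.
States satisfying AG (error → AX (active ∨ error)): ∅.
States satisfying AG EF (¬active ∨ ¬error) ∧ ((active ∨ ¬error) ∧ error ∨ AG (error → AX (active ∨ error))): {n4, n5}.

{n4, n5}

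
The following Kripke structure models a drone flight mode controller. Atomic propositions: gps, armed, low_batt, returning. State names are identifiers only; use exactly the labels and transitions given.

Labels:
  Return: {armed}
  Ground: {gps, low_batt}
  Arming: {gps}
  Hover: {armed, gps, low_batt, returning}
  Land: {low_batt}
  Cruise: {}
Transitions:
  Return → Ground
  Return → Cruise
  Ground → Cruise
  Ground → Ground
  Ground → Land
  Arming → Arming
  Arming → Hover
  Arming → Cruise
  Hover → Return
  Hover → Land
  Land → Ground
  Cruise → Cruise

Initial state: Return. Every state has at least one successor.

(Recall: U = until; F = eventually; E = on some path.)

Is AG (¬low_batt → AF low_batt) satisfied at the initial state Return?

No

States satisfying ¬low_batt → AF low_batt: {Ground, Hover, Land}.
States satisfying AG (¬low_batt → AF low_batt): ∅.
Cruise is reachable from Return and violates ¬low_batt → AF low_batt, so AG fails at Return.
Return ∉ Sat(AG (¬low_batt → AF low_batt)).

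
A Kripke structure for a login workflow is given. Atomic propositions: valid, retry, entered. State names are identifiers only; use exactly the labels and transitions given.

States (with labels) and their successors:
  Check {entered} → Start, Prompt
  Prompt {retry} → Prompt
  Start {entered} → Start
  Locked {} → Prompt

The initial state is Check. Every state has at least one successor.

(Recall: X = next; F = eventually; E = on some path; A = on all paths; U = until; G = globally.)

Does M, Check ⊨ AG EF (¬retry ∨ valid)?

States satisfying EF (¬retry ∨ valid): {Check, Start, Locked}.
States satisfying AG EF (¬retry ∨ valid): {Start}.
Prompt is reachable from Check and violates EF (¬retry ∨ valid), so AG fails at Check.
Check ∉ Sat(AG EF (¬retry ∨ valid)).

Does not hold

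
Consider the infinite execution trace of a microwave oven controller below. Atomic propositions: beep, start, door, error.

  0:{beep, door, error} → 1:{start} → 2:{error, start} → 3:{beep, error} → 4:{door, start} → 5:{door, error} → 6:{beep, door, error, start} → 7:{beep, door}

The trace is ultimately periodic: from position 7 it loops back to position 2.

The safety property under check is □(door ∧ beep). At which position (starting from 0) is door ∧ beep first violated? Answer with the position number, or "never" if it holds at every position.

Check door ∧ beep at each position in order: 0 ✓.
At position 1 the labels are {start}, so door ∧ beep is false there. This is the first violation.

1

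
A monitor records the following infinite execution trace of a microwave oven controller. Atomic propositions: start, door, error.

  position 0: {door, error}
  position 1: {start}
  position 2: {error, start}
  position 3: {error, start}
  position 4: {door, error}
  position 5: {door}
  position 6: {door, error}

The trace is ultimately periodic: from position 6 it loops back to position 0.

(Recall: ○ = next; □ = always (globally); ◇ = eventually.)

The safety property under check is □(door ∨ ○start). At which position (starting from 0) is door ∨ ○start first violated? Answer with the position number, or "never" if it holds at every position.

3

Check door ∨ ○start at each position in order: 0 ✓, 1 ✓, 2 ✓.
At position 3 the labels are {error, start} and the next position 4 has {door, error}, so door ∨ ○start is false there. This is the first violation.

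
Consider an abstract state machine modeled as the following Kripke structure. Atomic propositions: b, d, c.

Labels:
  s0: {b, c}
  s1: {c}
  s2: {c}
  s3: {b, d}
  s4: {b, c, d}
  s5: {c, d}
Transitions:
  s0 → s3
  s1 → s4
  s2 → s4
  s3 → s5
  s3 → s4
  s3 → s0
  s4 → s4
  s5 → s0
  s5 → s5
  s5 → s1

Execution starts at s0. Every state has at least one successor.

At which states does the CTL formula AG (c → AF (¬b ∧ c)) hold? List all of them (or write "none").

States satisfying c → AF (¬b ∧ c): {s1, s2, s3, s5}.
States satisfying AG (c → AF (¬b ∧ c)): ∅.

none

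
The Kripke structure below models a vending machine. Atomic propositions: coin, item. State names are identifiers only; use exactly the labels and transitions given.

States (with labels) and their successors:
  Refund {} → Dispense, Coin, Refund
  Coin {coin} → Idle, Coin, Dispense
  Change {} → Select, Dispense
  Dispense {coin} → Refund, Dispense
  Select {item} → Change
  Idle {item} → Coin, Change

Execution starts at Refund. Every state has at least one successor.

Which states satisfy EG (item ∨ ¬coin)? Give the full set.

States satisfying item ∨ ¬coin: {Refund, Change, Select, Idle}.
States satisfying EG (item ∨ ¬coin): {Refund, Change, Select, Idle}.

{Refund, Change, Select, Idle}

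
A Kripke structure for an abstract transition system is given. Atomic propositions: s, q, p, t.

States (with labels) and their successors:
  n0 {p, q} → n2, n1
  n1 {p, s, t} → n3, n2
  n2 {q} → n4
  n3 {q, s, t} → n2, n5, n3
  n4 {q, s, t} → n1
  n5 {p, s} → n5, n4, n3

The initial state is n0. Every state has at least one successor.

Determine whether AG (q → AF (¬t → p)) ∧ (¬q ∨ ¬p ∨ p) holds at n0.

Yes

States satisfying q → AF (¬t → p): {n0, n1, n2, n3, n4, n5}.
States satisfying AG (q → AF (¬t → p)): {n0, n1, n2, n3, n4, n5}.
States satisfying ¬q: {n1, n5}.
States satisfying ¬p: {n2, n3, n4}.
States satisfying ¬q ∨ ¬p: {n1, n2, n3, n4, n5}.
States satisfying ¬q ∨ ¬p ∨ p: {n0, n1, n2, n3, n4, n5}.
States satisfying AG (q → AF (¬t → p)) ∧ (¬q ∨ ¬p ∨ p): {n0, n1, n2, n3, n4, n5}.
n0 ∈ Sat(AG (q → AF (¬t → p)) ∧ (¬q ∨ ¬p ∨ p)).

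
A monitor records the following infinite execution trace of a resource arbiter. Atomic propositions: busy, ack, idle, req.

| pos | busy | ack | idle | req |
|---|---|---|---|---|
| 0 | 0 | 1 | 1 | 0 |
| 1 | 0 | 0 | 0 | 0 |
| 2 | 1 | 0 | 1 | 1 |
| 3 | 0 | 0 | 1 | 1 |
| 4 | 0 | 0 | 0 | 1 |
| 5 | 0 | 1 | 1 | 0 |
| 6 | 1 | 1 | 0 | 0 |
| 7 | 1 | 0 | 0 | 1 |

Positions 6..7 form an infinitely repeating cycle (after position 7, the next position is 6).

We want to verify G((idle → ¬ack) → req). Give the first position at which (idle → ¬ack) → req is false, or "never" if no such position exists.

Check (idle → ¬ack) → req at each position in order: 0 ✓.
At position 1 the labels are {}, so (idle → ¬ack) → req is false there. This is the first violation.

1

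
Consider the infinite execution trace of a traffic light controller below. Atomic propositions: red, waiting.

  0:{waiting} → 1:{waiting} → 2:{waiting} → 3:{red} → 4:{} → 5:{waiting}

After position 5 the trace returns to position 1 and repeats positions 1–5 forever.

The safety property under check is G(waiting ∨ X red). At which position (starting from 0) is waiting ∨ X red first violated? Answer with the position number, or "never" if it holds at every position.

3

Check waiting ∨ X red at each position in order: 0 ✓, 1 ✓, 2 ✓.
At position 3 the labels are {red} and the next position 4 has {}, so waiting ∨ X red is false there. This is the first violation.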